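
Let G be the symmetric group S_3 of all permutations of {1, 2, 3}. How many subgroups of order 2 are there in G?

3

|G| = 6 and 2 | 6, so subgroups of order 2 are possible by Lagrange.
The subgroups of order 2 are: {e, (1 2)}; {e, (1 3)}; {e, (2 3)}.
So G has 3 subgroups of order 2.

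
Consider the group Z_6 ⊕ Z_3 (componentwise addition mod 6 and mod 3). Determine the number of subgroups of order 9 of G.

1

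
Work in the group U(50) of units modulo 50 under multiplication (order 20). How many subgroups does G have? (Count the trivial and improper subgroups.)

6

|G| = 20, so by Lagrange every subgroup order divides 20. Divisors: 1, 2, 4, 5, 10, 20.
Subgroups by order — order 1: 1; order 2: 1; order 4: 1; order 5: 1; order 10: 1; order 20: 1.
Total: 1 + 1 + 1 + 1 + 1 + 1 = 6.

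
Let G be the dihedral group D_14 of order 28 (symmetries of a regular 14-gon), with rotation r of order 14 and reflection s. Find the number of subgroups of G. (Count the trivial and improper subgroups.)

28

|G| = 28, so by Lagrange every subgroup order divides 28. Divisors: 1, 2, 4, 7, 14, 28.
Subgroups by order — order 1: 1; order 2: 15; order 4: 7; order 7: 1; order 14: 3; order 28: 1.
Total: 1 + 15 + 7 + 1 + 3 + 1 = 28.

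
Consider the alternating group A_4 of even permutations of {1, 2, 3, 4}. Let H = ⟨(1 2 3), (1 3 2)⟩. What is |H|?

|⟨(1 2 3)⟩| = 3 and |⟨(1 3 2)⟩| = 3, so |H| is a multiple of lcm(3, 3) = 3 and divides |G| = 12.
Closing under the operation: H = {e, (1 2 3), (1 3 2)}, so |H| = 3.

3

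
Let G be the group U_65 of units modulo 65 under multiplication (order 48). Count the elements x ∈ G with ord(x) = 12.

Enumerating element orders in G gives 24 elements of order 12.

24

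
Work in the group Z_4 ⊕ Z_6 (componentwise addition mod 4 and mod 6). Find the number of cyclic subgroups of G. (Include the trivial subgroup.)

12

A cyclic subgroup of order d is generated by each of its φ(d) elements of order d, so the cyclic subgroups of order d number (#elements of order d)/φ(d).
Cyclic subgroups by order — order 1: 1; order 2: 3; order 3: 1; order 4: 2; order 6: 3; order 12: 2.
Total: 12.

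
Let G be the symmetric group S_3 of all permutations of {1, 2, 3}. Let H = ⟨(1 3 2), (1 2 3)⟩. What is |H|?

|⟨(1 3 2)⟩| = 3 and |⟨(1 2 3)⟩| = 3, so |H| is a multiple of lcm(3, 3) = 3 and divides |G| = 6.
Closing under the operation: H = {e, (1 2 3), (1 3 2)}, so |H| = 3.

3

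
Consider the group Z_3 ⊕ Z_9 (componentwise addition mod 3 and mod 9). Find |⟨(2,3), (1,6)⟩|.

3

|⟨(2,3)⟩| = 3 and |⟨(1,6)⟩| = 3, so |H| is a multiple of lcm(3, 3) = 3 and divides |G| = 27.
Closing under the operation: H = {(0,0), (1,6), (2,3)}, so |H| = 3.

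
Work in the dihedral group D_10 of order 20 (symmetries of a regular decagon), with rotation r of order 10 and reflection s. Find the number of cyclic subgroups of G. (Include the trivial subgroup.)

14

A cyclic subgroup of order d is generated by each of its φ(d) elements of order d, so the cyclic subgroups of order d number (#elements of order d)/φ(d).
Cyclic subgroups by order — order 1: 1; order 2: 11; order 5: 1; order 10: 1.
Total: 14.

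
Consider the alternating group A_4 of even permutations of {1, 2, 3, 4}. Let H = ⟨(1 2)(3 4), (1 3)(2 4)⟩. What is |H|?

|⟨(1 2)(3 4)⟩| = 2 and |⟨(1 3)(2 4)⟩| = 2, so |H| is a multiple of lcm(2, 2) = 2 and divides |G| = 12.
Closing under the operation: H = {e, (1 2)(3 4), (1 3)(2 4), (1 4)(2 3)}, so |H| = 4.

4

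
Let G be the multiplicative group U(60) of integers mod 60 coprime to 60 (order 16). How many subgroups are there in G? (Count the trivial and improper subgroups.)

27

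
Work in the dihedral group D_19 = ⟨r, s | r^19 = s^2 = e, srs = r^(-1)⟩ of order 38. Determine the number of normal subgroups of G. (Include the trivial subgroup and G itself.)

3

G has 22 subgroups. Checking conjugation-invariance by order — order 1: 1/1 normal; order 2: 0/19 normal; order 19: 1/1 normal; order 38: 1/1 normal.
Total normal subgroups: 3.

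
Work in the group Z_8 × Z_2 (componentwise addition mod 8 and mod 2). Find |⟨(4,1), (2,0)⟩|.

|⟨(4,1)⟩| = 2 and |⟨(2,0)⟩| = 4, so |H| is a multiple of lcm(2, 4) = 4 and divides |G| = 16.
Closing under the operation: H = {(0,0), (0,1), (2,0), (2,1), (4,0), (4,1), (6,0), (6,1)}, so |H| = 8.

8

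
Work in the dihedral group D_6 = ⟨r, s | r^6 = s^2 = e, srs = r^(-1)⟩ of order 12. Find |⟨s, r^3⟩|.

4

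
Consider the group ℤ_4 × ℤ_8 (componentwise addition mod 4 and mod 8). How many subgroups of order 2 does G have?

|G| = 32 and 2 | 32, so subgroups of order 2 are possible by Lagrange.
The subgroups of order 2 are: {(0,0), (0,4)}; {(0,0), (2,0)}; {(0,0), (2,4)}.
So G has 3 subgroups of order 2.

3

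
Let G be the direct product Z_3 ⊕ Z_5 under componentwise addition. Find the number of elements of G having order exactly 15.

8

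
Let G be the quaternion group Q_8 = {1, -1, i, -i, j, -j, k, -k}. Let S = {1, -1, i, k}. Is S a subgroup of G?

No

i ∈ S but its inverse -i ∉ S, so S is not a subgroup.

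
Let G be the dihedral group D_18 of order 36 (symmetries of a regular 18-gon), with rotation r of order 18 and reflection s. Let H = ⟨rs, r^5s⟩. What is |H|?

|⟨rs⟩| = 2 and |⟨r^5s⟩| = 2, so |H| is a multiple of lcm(2, 2) = 2 and divides |G| = 36.
Closing under the operation: H = {e, r^2, r^4, r^6, r^8, r^10, r^12, r^14, r^16, rs, r^3s, r^5s, r^7s, r^9s, r^11s, r^13s, r^15s, r^17s}, so |H| = 18.

18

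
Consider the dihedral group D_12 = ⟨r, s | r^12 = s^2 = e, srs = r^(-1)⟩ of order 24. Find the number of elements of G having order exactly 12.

4

The elements of order 12 are: r, r^5, r^7, r^11.
That's 4.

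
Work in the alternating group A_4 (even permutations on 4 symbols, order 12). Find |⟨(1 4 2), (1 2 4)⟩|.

|⟨(1 4 2)⟩| = 3 and |⟨(1 2 4)⟩| = 3, so |H| is a multiple of lcm(3, 3) = 3 and divides |G| = 12.
Closing under the operation: H = {e, (1 2 4), (1 4 2)}, so |H| = 3.

3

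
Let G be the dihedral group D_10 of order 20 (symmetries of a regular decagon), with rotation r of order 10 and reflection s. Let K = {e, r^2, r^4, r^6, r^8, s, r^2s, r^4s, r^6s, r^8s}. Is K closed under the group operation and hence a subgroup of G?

|K| = 10 divides |G| = 20, consistent with Lagrange.
K contains the identity, every element's inverse is in K, and K is closed under ·: it is a subgroup.

Yes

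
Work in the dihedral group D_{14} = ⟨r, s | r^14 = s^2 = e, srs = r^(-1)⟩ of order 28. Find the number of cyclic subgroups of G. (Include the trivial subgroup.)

A cyclic subgroup of order d is generated by each of its φ(d) elements of order d, so the cyclic subgroups of order d number (#elements of order d)/φ(d).
Cyclic subgroups by order — order 1: 1; order 2: 15; order 7: 1; order 14: 1.
Total: 18.

18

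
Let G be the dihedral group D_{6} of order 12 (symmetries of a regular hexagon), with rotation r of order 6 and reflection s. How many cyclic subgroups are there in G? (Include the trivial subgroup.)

10

Group the elements of G by the cyclic subgroup they generate; each cyclic subgroup of order d accounts for φ(d) elements.
Cyclic subgroups by order — order 1: 1; order 2: 7; order 3: 1; order 6: 1.
Total: 10.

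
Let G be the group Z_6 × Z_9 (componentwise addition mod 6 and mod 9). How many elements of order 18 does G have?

18

An element (a,b) has order lcm(ord(a), ord(b)); count pairs with lcm equal to 18.
Enumerating gives 18 such elements.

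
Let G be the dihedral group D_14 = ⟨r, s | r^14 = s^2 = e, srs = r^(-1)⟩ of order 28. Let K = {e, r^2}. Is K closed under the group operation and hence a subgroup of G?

r^2 ∈ K but its inverse r^12 ∉ K, so K is not a subgroup.

No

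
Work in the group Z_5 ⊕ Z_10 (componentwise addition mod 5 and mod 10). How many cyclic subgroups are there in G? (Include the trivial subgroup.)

14

Group the elements of G by the cyclic subgroup they generate; each cyclic subgroup of order d accounts for φ(d) elements.
Cyclic subgroups by order — order 1: 1; order 2: 1; order 5: 6; order 10: 6.
Total: 14.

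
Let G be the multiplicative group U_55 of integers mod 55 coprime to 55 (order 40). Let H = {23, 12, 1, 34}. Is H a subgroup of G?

Yes

|H| = 4 divides |G| = 40, consistent with Lagrange.
H contains the identity, every element's inverse is in H, and H is closed under ·: it is a subgroup.
In fact H = ⟨12⟩.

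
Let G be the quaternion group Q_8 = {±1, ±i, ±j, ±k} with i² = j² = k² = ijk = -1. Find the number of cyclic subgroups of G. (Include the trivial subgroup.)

5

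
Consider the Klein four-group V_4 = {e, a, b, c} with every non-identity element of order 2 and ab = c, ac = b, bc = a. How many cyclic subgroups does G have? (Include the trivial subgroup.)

Group the elements of G by the cyclic subgroup they generate; each cyclic subgroup of order d accounts for φ(d) elements.
Cyclic subgroups by order — order 1: 1; order 2: 3.
Total: 4.

4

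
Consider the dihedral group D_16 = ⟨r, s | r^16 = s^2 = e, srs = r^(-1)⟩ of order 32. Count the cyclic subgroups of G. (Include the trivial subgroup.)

21

Each element a generates a cyclic subgroup ⟨a⟩; distinct elements may generate the same one (a cyclic group of order d has φ(d) generators).
Cyclic subgroups by order — order 1: 1; order 2: 17; order 4: 1; order 8: 1; order 16: 1.
Total: 21.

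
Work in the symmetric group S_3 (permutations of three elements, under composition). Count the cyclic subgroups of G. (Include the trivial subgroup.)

5

Group the elements of G by the cyclic subgroup they generate; each cyclic subgroup of order d accounts for φ(d) elements.
Cyclic subgroups by order — order 1: 1; order 2: 3; order 3: 1.
Total: 5.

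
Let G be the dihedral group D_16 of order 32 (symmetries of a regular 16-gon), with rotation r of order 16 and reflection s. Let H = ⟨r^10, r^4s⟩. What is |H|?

16

|⟨r^10⟩| = 8 and |⟨r^4s⟩| = 2, so |H| is a multiple of lcm(8, 2) = 8 and divides |G| = 32.
Closing under the operation: H = {e, r^2, r^4, r^6, r^8, r^10, r^12, r^14, s, r^2s, r^4s, r^6s, r^8s, r^10s, r^12s, r^14s}, so |H| = 16.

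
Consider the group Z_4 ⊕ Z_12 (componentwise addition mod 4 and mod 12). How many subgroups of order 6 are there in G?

3

|G| = 48 and 6 | 48, so subgroups of order 6 are possible by Lagrange.
The subgroups of order 6 are: {(0,0), (0,2), (0,4), (0,6), (0,8), (0,10)}; {(0,0), (0,4), (0,8), (2,0), (2,4), (2,8)}; {(0,0), (0,4), (0,8), (2,2), (2,6), (2,10)}.
So G has 3 subgroups of order 6.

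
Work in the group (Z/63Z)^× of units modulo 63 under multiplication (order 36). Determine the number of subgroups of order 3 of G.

|G| = 36 and 3 | 36, so subgroups of order 3 are possible by Lagrange.
The subgroups of order 3 are: {1, 4, 16}; {1, 22, 43}; {1, 25, 58}; {1, 37, 46}.
So G has 4 subgroups of order 3.

4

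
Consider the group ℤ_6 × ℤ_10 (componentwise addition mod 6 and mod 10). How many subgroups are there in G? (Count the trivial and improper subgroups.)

20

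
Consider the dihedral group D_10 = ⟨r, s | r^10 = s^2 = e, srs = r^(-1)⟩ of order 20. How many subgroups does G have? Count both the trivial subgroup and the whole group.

22

|G| = 20, so by Lagrange every subgroup order divides 20. Divisors: 1, 2, 4, 5, 10, 20.
Subgroups by order — order 1: 1; order 2: 11; order 4: 5; order 5: 1; order 10: 3; order 20: 1.
Total: 1 + 11 + 5 + 1 + 3 + 1 = 22.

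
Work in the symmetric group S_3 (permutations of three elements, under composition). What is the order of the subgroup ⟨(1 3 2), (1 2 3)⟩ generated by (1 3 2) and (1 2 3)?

3

|⟨(1 3 2)⟩| = 3 and |⟨(1 2 3)⟩| = 3, so |H| is a multiple of lcm(3, 3) = 3 and divides |G| = 6.
Closing under the operation: H = {e, (1 2 3), (1 3 2)}, so |H| = 3.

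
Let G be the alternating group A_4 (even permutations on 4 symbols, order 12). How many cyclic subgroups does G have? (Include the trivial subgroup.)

8

A cyclic subgroup of order d is generated by each of its φ(d) elements of order d, so the cyclic subgroups of order d number (#elements of order d)/φ(d).
Cyclic subgroups by order — order 1: 1; order 2: 3; order 3: 4.
Total: 8.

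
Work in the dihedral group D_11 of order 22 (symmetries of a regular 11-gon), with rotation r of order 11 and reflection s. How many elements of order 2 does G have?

11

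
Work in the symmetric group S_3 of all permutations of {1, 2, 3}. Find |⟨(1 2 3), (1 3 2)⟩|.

|⟨(1 2 3)⟩| = 3 and |⟨(1 3 2)⟩| = 3, so |H| is a multiple of lcm(3, 3) = 3 and divides |G| = 6.
Closing under the operation: H = {e, (1 2 3), (1 3 2)}, so |H| = 3.

3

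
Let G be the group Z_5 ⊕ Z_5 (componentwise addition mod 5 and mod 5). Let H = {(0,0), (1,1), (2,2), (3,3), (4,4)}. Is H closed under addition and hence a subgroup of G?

|H| = 5 divides |G| = 25, consistent with Lagrange.
H contains the identity, every element's inverse is in H, and H is closed under +: it is a subgroup.
In fact H = ⟨(4,4)⟩.

Yes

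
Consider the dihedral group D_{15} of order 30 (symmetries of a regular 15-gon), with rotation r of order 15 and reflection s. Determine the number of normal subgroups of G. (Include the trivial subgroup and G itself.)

G has 28 subgroups. Checking conjugation-invariance by order — order 1: 1/1 normal; order 2: 0/15 normal; order 3: 1/1 normal; order 5: 1/1 normal; order 6: 0/5 normal; order 10: 0/3 normal; order 15: 1/1 normal; order 30: 1/1 normal.
Total normal subgroups: 5.

5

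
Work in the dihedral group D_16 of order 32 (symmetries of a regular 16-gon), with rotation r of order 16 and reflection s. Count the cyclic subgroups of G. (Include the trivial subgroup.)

21

Each element a generates a cyclic subgroup ⟨a⟩; distinct elements may generate the same one (a cyclic group of order d has φ(d) generators).
Cyclic subgroups by order — order 1: 1; order 2: 17; order 4: 1; order 8: 1; order 16: 1.
Total: 21.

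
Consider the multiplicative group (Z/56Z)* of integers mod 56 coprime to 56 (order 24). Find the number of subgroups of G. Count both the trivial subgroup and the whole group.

|G| = 24, so by Lagrange every subgroup order divides 24. Divisors: 1, 2, 3, 4, 6, 8, 12, 24.
Subgroups by order — order 1: 1; order 2: 7; order 3: 1; order 4: 7; order 6: 7; order 8: 1; order 12: 7; order 24: 1.
Total: 1 + 7 + 1 + 7 + 7 + 1 + 7 + 1 = 32.

32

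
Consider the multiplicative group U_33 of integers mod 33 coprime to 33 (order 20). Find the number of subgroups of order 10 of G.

3

|G| = 20 and 10 | 20, so subgroups of order 10 are possible by Lagrange.
The subgroups of order 10 are: {1, 4, 7, 10, 13, 16, 19, 25, 28, 31}; {1, 4, 5, 14, 16, 20, 23, 25, 26, 31}; {1, 2, 4, 8, 16, 17, 25, 29, 31, 32}.
So G has 3 subgroups of order 10.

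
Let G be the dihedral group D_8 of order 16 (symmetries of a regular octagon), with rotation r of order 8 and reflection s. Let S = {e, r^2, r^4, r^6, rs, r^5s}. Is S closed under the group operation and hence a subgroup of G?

No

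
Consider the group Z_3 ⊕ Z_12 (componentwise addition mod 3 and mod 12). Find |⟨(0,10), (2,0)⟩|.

18

|⟨(0,10)⟩| = 6 and |⟨(2,0)⟩| = 3, so |H| is a multiple of lcm(6, 3) = 6 and divides |G| = 36.
Closing under the operation: H = {(0,0), (0,2), (0,4), (0,6), (0,8), (0,10), (1,0), (1,2), (1,4), (1,6), (1,8), (1,10), (2,0), (2,2), (2,4), (2,6), (2,8), (2,10)}, so |H| = 18.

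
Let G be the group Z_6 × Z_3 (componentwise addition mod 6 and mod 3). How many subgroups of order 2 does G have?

|G| = 18 and 2 | 18, so subgroups of order 2 are possible by Lagrange.
The subgroups of order 2 are: {(0,0), (3,0)}.
So G has 1 subgroup of order 2.

1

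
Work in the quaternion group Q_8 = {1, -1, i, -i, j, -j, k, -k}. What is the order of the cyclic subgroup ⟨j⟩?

Computing powers of j: the smallest k with (j)^k = e is k = 4.

4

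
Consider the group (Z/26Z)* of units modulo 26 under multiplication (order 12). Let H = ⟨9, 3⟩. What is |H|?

|⟨9⟩| = 3 and |⟨3⟩| = 3, so |H| is a multiple of lcm(3, 3) = 3 and divides |G| = 12.
Closing under the operation: H = {1, 3, 9}, so |H| = 3.

3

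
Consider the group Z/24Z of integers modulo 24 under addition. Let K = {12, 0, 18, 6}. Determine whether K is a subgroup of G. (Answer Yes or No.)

|K| = 4 divides |G| = 24, consistent with Lagrange.
K contains the identity, every element's inverse is in K, and K is closed under +: it is a subgroup.
In fact K = ⟨18⟩.

Yes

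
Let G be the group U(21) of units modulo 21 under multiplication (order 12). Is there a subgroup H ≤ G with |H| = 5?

No

5 does not divide |G| = 12, so by Lagrange no subgroup of order 5 exists.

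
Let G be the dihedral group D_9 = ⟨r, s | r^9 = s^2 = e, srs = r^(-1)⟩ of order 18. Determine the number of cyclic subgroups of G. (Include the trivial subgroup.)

Group the elements of G by the cyclic subgroup they generate; each cyclic subgroup of order d accounts for φ(d) elements.
Cyclic subgroups by order — order 1: 1; order 2: 9; order 3: 1; order 9: 1.
Total: 12.

12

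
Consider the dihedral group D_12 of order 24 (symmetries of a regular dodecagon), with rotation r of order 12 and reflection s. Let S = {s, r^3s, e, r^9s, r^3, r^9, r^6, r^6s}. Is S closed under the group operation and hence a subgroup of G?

Yes

|S| = 8 divides |G| = 24, consistent with Lagrange.
S contains the identity, every element's inverse is in S, and S is closed under ·: it is a subgroup.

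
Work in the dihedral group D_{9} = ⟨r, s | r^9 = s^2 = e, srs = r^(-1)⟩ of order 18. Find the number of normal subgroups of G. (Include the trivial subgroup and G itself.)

G has 16 subgroups. Checking conjugation-invariance by order — order 1: 1/1 normal; order 2: 0/9 normal; order 3: 1/1 normal; order 6: 0/3 normal; order 9: 1/1 normal; order 18: 1/1 normal.
Total normal subgroups: 4.

4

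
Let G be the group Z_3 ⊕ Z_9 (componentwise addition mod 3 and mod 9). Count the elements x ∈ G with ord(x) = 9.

18

An element (a,b) has order lcm(ord(a), ord(b)); count pairs with lcm equal to 9.
Enumerating gives 18 such elements.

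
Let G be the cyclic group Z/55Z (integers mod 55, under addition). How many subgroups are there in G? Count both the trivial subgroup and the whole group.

4

A cyclic group of order 55 has exactly one subgroup for each divisor of 55.
Divisors of 55: 1, 5, 11, 55.
So Z/55Z has 4 subgroups.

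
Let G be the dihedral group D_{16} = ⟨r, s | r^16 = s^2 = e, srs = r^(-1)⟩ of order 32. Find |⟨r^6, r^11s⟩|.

|⟨r^6⟩| = 8 and |⟨r^11s⟩| = 2, so |H| is a multiple of lcm(8, 2) = 8 and divides |G| = 32.
Closing under the operation: H = {e, r^2, r^4, r^6, r^8, r^10, r^12, r^14, rs, r^3s, r^5s, r^7s, r^9s, r^11s, r^13s, r^15s}, so |H| = 16.

16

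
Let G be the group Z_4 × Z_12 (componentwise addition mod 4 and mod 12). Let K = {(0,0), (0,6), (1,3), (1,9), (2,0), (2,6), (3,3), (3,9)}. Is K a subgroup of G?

|K| = 8 divides |G| = 48, consistent with Lagrange.
K contains the identity, every element's inverse is in K, and K is closed under +: it is a subgroup.

Yes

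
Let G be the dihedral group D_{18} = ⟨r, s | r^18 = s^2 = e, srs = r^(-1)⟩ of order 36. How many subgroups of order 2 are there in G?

19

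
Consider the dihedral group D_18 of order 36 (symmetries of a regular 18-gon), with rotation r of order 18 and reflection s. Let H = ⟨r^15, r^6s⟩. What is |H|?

12

|⟨r^15⟩| = 6 and |⟨r^6s⟩| = 2, so |H| is a multiple of lcm(6, 2) = 6 and divides |G| = 36.
Closing under the operation: H = {e, r^3, r^6, r^9, r^12, r^15, s, r^3s, r^6s, r^9s, r^12s, r^15s}, so |H| = 12.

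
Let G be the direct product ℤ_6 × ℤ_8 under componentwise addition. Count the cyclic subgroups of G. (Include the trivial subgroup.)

Each element a generates a cyclic subgroup ⟨a⟩; distinct elements may generate the same one (a cyclic group of order d has φ(d) generators).
Cyclic subgroups by order — order 1: 1; order 2: 3; order 3: 1; order 4: 2; order 6: 3; order 8: 2; order 12: 2; order 24: 2.
Total: 16.

16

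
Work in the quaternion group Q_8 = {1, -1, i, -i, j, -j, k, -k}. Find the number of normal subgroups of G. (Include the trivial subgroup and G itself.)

G has 6 subgroups. Checking conjugation-invariance by order — order 1: 1/1 normal; order 2: 1/1 normal; order 4: 3/3 normal; order 8: 1/1 normal.
Total normal subgroups: 6.

6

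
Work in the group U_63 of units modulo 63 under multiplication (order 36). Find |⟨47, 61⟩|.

12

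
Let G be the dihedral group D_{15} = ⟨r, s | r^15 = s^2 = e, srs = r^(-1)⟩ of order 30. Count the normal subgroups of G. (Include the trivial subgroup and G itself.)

G has 28 subgroups. Checking conjugation-invariance by order — order 1: 1/1 normal; order 2: 0/15 normal; order 3: 1/1 normal; order 5: 1/1 normal; order 6: 0/5 normal; order 10: 0/3 normal; order 15: 1/1 normal; order 30: 1/1 normal.
Total normal subgroups: 5.

5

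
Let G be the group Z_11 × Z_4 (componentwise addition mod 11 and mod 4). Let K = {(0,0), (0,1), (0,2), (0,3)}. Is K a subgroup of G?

Yes

|K| = 4 divides |G| = 44, consistent with Lagrange.
K contains the identity, every element's inverse is in K, and K is closed under +: it is a subgroup.
In fact K = ⟨(0,1)⟩.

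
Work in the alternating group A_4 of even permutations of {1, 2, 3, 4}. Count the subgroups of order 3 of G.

4

|G| = 12 and 3 | 12, so subgroups of order 3 are possible by Lagrange.
The subgroups of order 3 are: {e, (1 2 3), (1 3 2)}; {e, (1 2 4), (1 4 2)}; {e, (1 3 4), (1 4 3)}; {e, (2 3 4), (2 4 3)}.
So G has 4 subgroups of order 3.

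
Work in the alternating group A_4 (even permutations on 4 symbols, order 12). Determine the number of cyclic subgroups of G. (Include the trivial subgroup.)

A cyclic subgroup of order d is generated by each of its φ(d) elements of order d, so the cyclic subgroups of order d number (#elements of order d)/φ(d).
Cyclic subgroups by order — order 1: 1; order 2: 3; order 3: 4.
Total: 8.

8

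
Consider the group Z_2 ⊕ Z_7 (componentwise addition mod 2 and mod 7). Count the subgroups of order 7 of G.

|G| = 14 and 7 | 14, so subgroups of order 7 are possible by Lagrange.
The subgroups of order 7 are: {(0,0), (0,1), (0,2), (0,3), (0,4), (0,5), (0,6)}.
So G has 1 subgroup of order 7.

1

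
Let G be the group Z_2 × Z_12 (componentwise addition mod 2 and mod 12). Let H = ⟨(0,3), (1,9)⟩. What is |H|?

|⟨(0,3)⟩| = 4 and |⟨(1,9)⟩| = 4, so |H| is a multiple of lcm(4, 4) = 4 and divides |G| = 24.
Closing under the operation: H = {(0,0), (0,3), (0,6), (0,9), (1,0), (1,3), (1,6), (1,9)}, so |H| = 8.

8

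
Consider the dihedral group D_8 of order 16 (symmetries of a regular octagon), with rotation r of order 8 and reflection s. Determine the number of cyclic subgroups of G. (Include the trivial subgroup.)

Group the elements of G by the cyclic subgroup they generate; each cyclic subgroup of order d accounts for φ(d) elements.
Cyclic subgroups by order — order 1: 1; order 2: 9; order 4: 1; order 8: 1.
Total: 12.

12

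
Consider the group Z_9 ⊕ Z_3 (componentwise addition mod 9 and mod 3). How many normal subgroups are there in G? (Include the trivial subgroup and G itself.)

G is abelian, so every subgroup is normal.
G has 10 subgroups in total, hence 10 normal subgroups.

10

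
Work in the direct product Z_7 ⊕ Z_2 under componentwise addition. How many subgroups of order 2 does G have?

1

|G| = 14 and 2 | 14, so subgroups of order 2 are possible by Lagrange.
The subgroups of order 2 are: {(0,0), (0,1)}.
So G has 1 subgroup of order 2.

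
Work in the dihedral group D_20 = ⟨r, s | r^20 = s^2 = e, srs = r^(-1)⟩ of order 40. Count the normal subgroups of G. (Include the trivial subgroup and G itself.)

9

G has 48 subgroups. Checking conjugation-invariance by order — order 1: 1/1 normal; order 2: 1/21 normal; order 4: 1/11 normal; order 5: 1/1 normal; order 8: 0/5 normal; order 10: 1/5 normal; order 20: 3/3 normal; order 40: 1/1 normal.
Total normal subgroups: 9.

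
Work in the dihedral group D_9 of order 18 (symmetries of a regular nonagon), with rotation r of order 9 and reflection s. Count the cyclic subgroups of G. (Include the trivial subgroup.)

12

Group the elements of G by the cyclic subgroup they generate; each cyclic subgroup of order d accounts for φ(d) elements.
Cyclic subgroups by order — order 1: 1; order 2: 9; order 3: 1; order 9: 1.
Total: 12.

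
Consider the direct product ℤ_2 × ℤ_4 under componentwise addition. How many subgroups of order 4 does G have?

|G| = 8 and 4 | 8, so subgroups of order 4 are possible by Lagrange.
The subgroups of order 4 are: {(0,0), (0,1), (0,2), (0,3)}; {(0,0), (0,2), (1,0), (1,2)}; {(0,0), (0,2), (1,1), (1,3)}.
So G has 3 subgroups of order 4.

3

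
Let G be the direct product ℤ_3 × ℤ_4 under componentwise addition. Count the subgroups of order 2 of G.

1

|G| = 12 and 2 | 12, so subgroups of order 2 are possible by Lagrange.
The subgroups of order 2 are: {(0,0), (0,2)}.
So G has 1 subgroup of order 2.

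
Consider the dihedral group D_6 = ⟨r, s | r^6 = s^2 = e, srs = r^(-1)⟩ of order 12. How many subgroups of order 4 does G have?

3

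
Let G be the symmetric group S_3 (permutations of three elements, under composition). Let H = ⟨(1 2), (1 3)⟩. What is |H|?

|⟨(1 2)⟩| = 2 and |⟨(1 3)⟩| = 2, so |H| is a multiple of lcm(2, 2) = 2 and divides |G| = 6.
Closing {(1 2), (1 3)} under the group operation gives all of G, so |H| = 6.

6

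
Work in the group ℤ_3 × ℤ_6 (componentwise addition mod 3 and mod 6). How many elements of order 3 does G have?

8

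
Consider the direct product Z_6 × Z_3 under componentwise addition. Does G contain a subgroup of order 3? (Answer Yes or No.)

3 | 18. A subgroup of order 3 is {(0,0), (0,1), (0,2)}.

Yes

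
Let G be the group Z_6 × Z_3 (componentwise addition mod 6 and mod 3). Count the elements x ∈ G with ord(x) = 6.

8

An element (a,b) has order lcm(ord(a), ord(b)); count pairs with lcm equal to 6.
Enumerating gives 8 such elements.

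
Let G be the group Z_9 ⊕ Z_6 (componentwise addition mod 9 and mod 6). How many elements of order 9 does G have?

18

An element (a,b) has order lcm(ord(a), ord(b)); count pairs with lcm equal to 9.
Enumerating gives 18 such elements.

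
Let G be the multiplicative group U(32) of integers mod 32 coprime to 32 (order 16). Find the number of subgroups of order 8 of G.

3

|G| = 16 and 8 | 16, so subgroups of order 8 are possible by Lagrange.
The subgroups of order 8 are: {1, 3, 9, 11, 17, 19, 25, 27}; {1, 5, 9, 13, 17, 21, 25, 29}; {1, 7, 9, 15, 17, 23, 25, 31}.
So G has 3 subgroups of order 8.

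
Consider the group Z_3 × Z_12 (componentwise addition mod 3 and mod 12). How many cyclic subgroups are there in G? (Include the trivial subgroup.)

Group the elements of G by the cyclic subgroup they generate; each cyclic subgroup of order d accounts for φ(d) elements.
Cyclic subgroups by order — order 1: 1; order 2: 1; order 3: 4; order 4: 1; order 6: 4; order 12: 4.
Total: 15.

15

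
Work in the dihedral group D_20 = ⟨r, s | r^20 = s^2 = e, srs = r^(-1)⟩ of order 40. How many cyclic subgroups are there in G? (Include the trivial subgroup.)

Group the elements of G by the cyclic subgroup they generate; each cyclic subgroup of order d accounts for φ(d) elements.
Cyclic subgroups by order — order 1: 1; order 2: 21; order 4: 1; order 5: 1; order 10: 1; order 20: 1.
Total: 26.

26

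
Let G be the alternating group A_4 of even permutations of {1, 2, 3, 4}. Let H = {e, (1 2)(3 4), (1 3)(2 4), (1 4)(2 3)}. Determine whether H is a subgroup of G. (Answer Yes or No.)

Yes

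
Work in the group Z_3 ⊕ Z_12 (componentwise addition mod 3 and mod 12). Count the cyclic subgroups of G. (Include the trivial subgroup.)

Group the elements of G by the cyclic subgroup they generate; each cyclic subgroup of order d accounts for φ(d) elements.
Cyclic subgroups by order — order 1: 1; order 2: 1; order 3: 4; order 4: 1; order 6: 4; order 12: 4.
Total: 15.

15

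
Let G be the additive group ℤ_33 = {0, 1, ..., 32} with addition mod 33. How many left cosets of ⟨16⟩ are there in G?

1

|⟨16⟩| = 33 and |G| = 33.
By Lagrange, [G : H] = |G|/|H| = 33/33 = 1.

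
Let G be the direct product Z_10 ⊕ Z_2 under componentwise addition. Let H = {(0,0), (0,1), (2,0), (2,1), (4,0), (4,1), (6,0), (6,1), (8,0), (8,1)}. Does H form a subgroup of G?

Yes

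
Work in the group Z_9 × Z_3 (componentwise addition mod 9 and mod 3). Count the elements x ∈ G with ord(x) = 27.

0

An element (a,b) has order lcm(ord(a), ord(b)); count pairs with lcm equal to 27.
Enumerating gives 0 such elements.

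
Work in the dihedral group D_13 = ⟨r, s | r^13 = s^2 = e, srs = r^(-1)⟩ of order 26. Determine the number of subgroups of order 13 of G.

1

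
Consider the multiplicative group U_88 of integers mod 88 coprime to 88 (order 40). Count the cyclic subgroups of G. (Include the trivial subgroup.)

16

Group the elements of G by the cyclic subgroup they generate; each cyclic subgroup of order d accounts for φ(d) elements.
Cyclic subgroups by order — order 1: 1; order 2: 7; order 5: 1; order 10: 7.
Total: 16.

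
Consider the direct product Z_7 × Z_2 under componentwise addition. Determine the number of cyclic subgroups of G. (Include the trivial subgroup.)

4

Each element a generates a cyclic subgroup ⟨a⟩; distinct elements may generate the same one (a cyclic group of order d has φ(d) generators).
Cyclic subgroups by order — order 1: 1; order 2: 1; order 7: 1; order 14: 1.
Total: 4.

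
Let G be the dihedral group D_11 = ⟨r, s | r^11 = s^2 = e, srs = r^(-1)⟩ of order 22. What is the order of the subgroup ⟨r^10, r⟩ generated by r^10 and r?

|⟨r^10⟩| = 11 and |⟨r⟩| = 11, so |H| is a multiple of lcm(11, 11) = 11 and divides |G| = 22.
Closing under the operation: H = {e, r, r^2, r^3, r^4, r^5, r^6, r^7, r^8, r^9, r^10}, so |H| = 11.

11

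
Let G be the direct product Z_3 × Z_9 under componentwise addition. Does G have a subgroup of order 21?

21 does not divide |G| = 27, so by Lagrange no subgroup of order 21 exists.

No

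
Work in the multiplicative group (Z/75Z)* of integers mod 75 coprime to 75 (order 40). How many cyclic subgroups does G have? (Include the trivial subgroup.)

12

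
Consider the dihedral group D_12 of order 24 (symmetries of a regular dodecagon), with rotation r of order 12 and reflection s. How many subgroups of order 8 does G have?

3

|G| = 24 and 8 | 24, so subgroups of order 8 are possible by Lagrange.
The subgroups of order 8 are: {e, r^3, r^6, r^9, rs, r^4s, r^7s, r^10s}; {e, r^3, r^6, r^9, r^2s, r^5s, r^8s, r^11s}; {e, r^3, r^6, r^9, s, r^3s, r^6s, r^9s}.
So G has 3 subgroups of order 8.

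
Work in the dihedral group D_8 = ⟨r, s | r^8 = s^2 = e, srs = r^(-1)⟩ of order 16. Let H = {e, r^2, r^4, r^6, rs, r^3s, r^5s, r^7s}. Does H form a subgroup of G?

|H| = 8 divides |G| = 16, consistent with Lagrange.
H contains the identity, every element's inverse is in H, and H is closed under ·: it is a subgroup.

Yes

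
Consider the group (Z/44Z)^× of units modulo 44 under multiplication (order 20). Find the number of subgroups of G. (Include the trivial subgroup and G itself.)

|G| = 20, so by Lagrange every subgroup order divides 20. Divisors: 1, 2, 4, 5, 10, 20.
Subgroups by order — order 1: 1; order 2: 3; order 4: 1; order 5: 1; order 10: 3; order 20: 1.
Total: 1 + 3 + 1 + 1 + 3 + 1 = 10.

10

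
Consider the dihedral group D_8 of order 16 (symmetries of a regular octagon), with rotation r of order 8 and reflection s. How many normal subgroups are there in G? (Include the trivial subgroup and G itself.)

7

G has 19 subgroups. Checking conjugation-invariance by order — order 1: 1/1 normal; order 2: 1/9 normal; order 4: 1/5 normal; order 8: 3/3 normal; order 16: 1/1 normal.
Total normal subgroups: 7.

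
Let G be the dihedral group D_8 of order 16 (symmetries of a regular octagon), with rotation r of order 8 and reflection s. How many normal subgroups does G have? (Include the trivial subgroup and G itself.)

7

G has 19 subgroups. Checking conjugation-invariance by order — order 1: 1/1 normal; order 2: 1/9 normal; order 4: 1/5 normal; order 8: 3/3 normal; order 16: 1/1 normal.
Total normal subgroups: 7.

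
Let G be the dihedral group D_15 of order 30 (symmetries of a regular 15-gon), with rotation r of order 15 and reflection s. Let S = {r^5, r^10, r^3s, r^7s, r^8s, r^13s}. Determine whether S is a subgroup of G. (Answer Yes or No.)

The identity e ∉ S, so S is not a subgroup.

No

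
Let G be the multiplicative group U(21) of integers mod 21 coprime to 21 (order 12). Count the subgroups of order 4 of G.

1

|G| = 12 and 4 | 12, so subgroups of order 4 are possible by Lagrange.
The subgroups of order 4 are: {1, 8, 13, 20}.
So G has 1 subgroup of order 4.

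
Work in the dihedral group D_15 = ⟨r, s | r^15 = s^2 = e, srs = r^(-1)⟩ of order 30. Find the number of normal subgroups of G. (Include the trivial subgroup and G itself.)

5

G has 28 subgroups. Checking conjugation-invariance by order — order 1: 1/1 normal; order 2: 0/15 normal; order 3: 1/1 normal; order 5: 1/1 normal; order 6: 0/5 normal; order 10: 0/3 normal; order 15: 1/1 normal; order 30: 1/1 normal.
Total normal subgroups: 5.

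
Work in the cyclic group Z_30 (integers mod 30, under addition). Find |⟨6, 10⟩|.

15

|⟨6⟩| = 5 and |⟨10⟩| = 3, so |H| is a multiple of lcm(5, 3) = 15 and divides |G| = 30.
Closing under the operation: H = {0, 2, 4, 6, 8, 10, 12, 14, 16, 18, 20, 22, 24, 26, 28}, so |H| = 15.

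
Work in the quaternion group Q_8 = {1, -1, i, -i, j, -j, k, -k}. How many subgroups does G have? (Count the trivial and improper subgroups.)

6

|G| = 8, so by Lagrange every subgroup order divides 8. Divisors: 1, 2, 4, 8.
Subgroups by order — order 1: 1; order 2: 1; order 4: 3; order 8: 1.
Total: 1 + 1 + 3 + 1 = 6.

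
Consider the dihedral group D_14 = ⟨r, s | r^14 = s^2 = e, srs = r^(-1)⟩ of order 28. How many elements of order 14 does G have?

6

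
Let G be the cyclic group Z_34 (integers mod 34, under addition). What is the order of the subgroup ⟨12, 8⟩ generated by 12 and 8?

|⟨12⟩| = 17 and |⟨8⟩| = 17, so |H| is a multiple of lcm(17, 17) = 17 and divides |G| = 34.
Closing under the operation: H = {0, 2, 4, 6, 8, 10, 12, 14, 16, 18, 20, 22, 24, 26, 28, 30, 32}, so |H| = 17.

17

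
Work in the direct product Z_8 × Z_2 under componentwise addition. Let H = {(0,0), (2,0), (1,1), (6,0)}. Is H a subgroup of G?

No

(1,1) ∈ H but its inverse (7,1) ∉ H, so H is not a subgroup.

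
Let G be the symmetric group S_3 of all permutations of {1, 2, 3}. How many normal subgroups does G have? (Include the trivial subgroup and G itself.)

G has 6 subgroups. Checking conjugation-invariance by order — order 1: 1/1 normal; order 2: 0/3 normal; order 3: 1/1 normal; order 6: 1/1 normal.
Total normal subgroups: 3.

3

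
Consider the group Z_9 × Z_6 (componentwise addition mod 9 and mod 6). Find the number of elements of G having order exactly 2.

1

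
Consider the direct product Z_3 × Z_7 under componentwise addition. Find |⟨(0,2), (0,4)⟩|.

7

|⟨(0,2)⟩| = 7 and |⟨(0,4)⟩| = 7, so |H| is a multiple of lcm(7, 7) = 7 and divides |G| = 21.
Closing under the operation: H = {(0,0), (0,1), (0,2), (0,3), (0,4), (0,5), (0,6)}, so |H| = 7.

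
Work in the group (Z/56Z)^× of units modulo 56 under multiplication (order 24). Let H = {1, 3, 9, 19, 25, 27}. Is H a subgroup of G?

|H| = 6 divides |G| = 24, consistent with Lagrange.
H contains the identity, every element's inverse is in H, and H is closed under ·: it is a subgroup.
In fact H = ⟨3⟩.

Yes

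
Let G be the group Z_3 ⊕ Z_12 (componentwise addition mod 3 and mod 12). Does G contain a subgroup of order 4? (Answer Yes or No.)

4 | 36. A subgroup of order 4 is {(0,0), (0,3), (0,6), (0,9)}.

Yes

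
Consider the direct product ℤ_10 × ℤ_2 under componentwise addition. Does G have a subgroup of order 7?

No

7 does not divide |G| = 20, so by Lagrange no subgroup of order 7 exists.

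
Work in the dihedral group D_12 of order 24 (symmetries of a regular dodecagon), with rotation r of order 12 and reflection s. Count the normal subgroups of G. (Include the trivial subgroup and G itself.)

G has 34 subgroups. Checking conjugation-invariance by order — order 1: 1/1 normal; order 2: 1/13 normal; order 3: 1/1 normal; order 4: 1/7 normal; order 6: 1/5 normal; order 8: 0/3 normal; order 12: 3/3 normal; order 24: 1/1 normal.
Total normal subgroups: 9.

9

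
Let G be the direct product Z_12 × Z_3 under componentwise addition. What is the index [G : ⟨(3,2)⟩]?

|⟨(3,2)⟩| = 12 and |G| = 36.
By Lagrange, [G : H] = |G|/|H| = 36/12 = 3.

3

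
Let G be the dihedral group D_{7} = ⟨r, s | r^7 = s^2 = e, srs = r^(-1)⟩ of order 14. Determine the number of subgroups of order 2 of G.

|G| = 14 and 2 | 14, so subgroups of order 2 are possible by Lagrange.
The subgroups of order 2 are: {e, r^2s}; {e, r^3s}; {e, r^4s}; {e, r^5s}; … (7 in all).
So G has 7 subgroups of order 2.

7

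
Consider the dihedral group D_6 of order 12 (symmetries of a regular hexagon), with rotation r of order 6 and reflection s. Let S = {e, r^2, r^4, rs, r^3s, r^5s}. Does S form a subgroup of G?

Yes

|S| = 6 divides |G| = 12, consistent with Lagrange.
S contains the identity, every element's inverse is in S, and S is closed under ·: it is a subgroup.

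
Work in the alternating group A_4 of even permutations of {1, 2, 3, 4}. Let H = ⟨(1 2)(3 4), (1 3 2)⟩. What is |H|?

|⟨(1 2)(3 4)⟩| = 2 and |⟨(1 3 2)⟩| = 3, so |H| is a multiple of lcm(2, 3) = 6 and divides |G| = 12.
Closing {(1 2)(3 4), (1 3 2)} under the group operation gives all of G, so |H| = 12.

12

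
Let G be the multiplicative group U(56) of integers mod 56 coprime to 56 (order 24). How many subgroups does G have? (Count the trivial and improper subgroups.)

32

|G| = 24, so by Lagrange every subgroup order divides 24. Divisors: 1, 2, 3, 4, 6, 8, 12, 24.
Subgroups by order — order 1: 1; order 2: 7; order 3: 1; order 4: 7; order 6: 7; order 8: 1; order 12: 7; order 24: 1.
Total: 1 + 7 + 1 + 7 + 7 + 1 + 7 + 1 = 32.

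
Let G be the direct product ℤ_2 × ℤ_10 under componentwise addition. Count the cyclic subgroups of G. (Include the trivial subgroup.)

8

A cyclic subgroup of order d is generated by each of its φ(d) elements of order d, so the cyclic subgroups of order d number (#elements of order d)/φ(d).
Cyclic subgroups by order — order 1: 1; order 2: 3; order 5: 1; order 10: 3.
Total: 8.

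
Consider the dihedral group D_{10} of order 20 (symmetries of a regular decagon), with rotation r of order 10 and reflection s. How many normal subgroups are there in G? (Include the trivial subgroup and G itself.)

7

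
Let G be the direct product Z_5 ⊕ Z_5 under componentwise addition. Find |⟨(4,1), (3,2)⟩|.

5

|⟨(4,1)⟩| = 5 and |⟨(3,2)⟩| = 5, so |H| is a multiple of lcm(5, 5) = 5 and divides |G| = 25.
Closing under the operation: H = {(0,0), (1,4), (2,3), (3,2), (4,1)}, so |H| = 5.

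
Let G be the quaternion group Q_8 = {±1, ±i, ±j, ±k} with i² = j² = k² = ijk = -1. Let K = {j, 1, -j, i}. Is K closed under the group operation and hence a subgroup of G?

No

i ∈ K but its inverse -i ∉ K, so K is not a subgroup.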